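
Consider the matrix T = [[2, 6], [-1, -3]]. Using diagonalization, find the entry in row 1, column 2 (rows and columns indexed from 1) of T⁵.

6

Characteristic polynomial: r^2 + r = r(r + 1), so the eigenvalues are -1, 0.
r=-1: eigenvector (-2, 1).
r=0: eigenvector (3, -1).
P = [[-2, 3], [1, -1]], D = diag(-1, 0), P⁻¹ = [[1, 3], [1, 2]].
T⁵ = P·diag(-1, 0)·P⁻¹ = [[2, 6], [-1, -3]].
The requested entry is 6.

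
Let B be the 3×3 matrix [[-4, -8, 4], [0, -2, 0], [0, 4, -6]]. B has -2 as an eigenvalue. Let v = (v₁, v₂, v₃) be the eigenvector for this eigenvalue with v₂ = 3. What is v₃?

3

B + 2I = [[-2, -8, 4], [0, 0, 0], [0, 4, -4]].
Solving (B + 2I)v = 0 gives the eigenspace spanned by (-6, 3, 3).
With v₂ = 3, v = (-6, 3, 3), so v₃ = 3.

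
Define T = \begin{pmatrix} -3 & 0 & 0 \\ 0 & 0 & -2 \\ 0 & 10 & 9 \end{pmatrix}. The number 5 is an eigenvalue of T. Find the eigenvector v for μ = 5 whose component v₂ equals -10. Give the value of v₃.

T − 5I = [[-8, 0, 0], [0, -5, -2], [0, 10, 4]].
Solving (T − 5I)v = 0 gives the eigenspace spanned by (0, -10, 25).
With v₂ = -10, v = (0, -10, 25), so v₃ = 25.

25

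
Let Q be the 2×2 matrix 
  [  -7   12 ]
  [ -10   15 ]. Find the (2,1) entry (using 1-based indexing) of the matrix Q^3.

-490

Characteristic polynomial: s^2 - 8s + 15 = (s - 5)(s - 3), so the eigenvalues are 3, 5.
s=3: eigenvector (-6, -5).
s=5: eigenvector (1, 1).
P = [[-6, 1], [-5, 1]], D = diag(3, 5), P⁻¹ = [[-1, 1], [-5, 6]].
Q³ = P·diag(27, 125)·P⁻¹ = [[-463, 588], [-490, 615]].
The requested entry is -490.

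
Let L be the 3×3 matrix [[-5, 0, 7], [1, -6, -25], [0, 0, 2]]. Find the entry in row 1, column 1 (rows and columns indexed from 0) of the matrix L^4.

1296

Characteristic polynomial: t^3 + 9t^2 + 8t - 60 = (t - 2)(t + 5)(t + 6), so the eigenvalues are -6, -5, 2.
t=-5: eigenvector (1, 1, 0).
t=-6: eigenvector (0, 1, 0).
t=2: eigenvector (1, -3, 1).
P = [[1, 0, 1], [1, 1, -3], [0, 0, 1]], D = diag(-5, -6, 2), P⁻¹ = [[1, 0, -1], [-1, 1, 4], [0, 0, 1]].
L⁴ = P·diag(625, 1296, 16)·P⁻¹ = [[625, 0, -609], [-671, 1296, 4511], [0, 0, 16]].
The requested entry is 1296.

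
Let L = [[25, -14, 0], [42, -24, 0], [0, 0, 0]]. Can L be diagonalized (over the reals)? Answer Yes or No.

Yes

Characteristic polynomial: p(λ) = λ^3 - λ^2 - 12λ = λ(λ - 4)(λ + 3).
All 3 eigenvalues are distinct, so L is diagonalizable.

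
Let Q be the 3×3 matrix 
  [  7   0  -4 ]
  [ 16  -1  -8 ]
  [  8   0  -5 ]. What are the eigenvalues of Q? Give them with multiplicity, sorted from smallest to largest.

Characteristic polynomial: p(s) = s^3 - s^2 - 5s - 3 = (s - 3)(s + 1)^2.
Roots (with multiplicity): -1, -1, 3.

-1, -1, 3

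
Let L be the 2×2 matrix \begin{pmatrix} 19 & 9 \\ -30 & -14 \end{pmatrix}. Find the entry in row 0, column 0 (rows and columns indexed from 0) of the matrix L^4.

Characteristic polynomial: μ^2 - 5μ + 4 = (μ - 4)(μ - 1), so the eigenvalues are 1, 4.
μ=4: eigenvector (3, -5).
μ=1: eigenvector (1, -2).
P = [[3, 1], [-5, -2]], D = diag(4, 1), P⁻¹ = [[2, 1], [-5, -3]].
L⁴ = P·diag(256, 1)·P⁻¹ = [[1531, 765], [-2550, -1274]].
The requested entry is 1531.

1531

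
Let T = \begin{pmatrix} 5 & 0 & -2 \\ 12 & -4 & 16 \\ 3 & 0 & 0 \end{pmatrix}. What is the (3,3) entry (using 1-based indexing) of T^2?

-6

Characteristic polynomial: s^3 - s^2 - 14s + 24 = (s - 3)(s - 2)(s + 4), so the eigenvalues are -4, 2, 3.
s=-4: eigenvector (0, 1, 0).
s=3: eigenvector (1, 4, 1).
s=2: eigenvector (2, 12, 3).
P = [[0, 1, 2], [1, 4, 12], [0, 1, 3]], D = diag(-4, 3, 2), P⁻¹ = [[0, 1, -4], [3, 0, -2], [-1, 0, 1]].
T² = P·diag(16, 9, 4)·P⁻¹ = [[19, 0, -10], [60, 16, -88], [15, 0, -6]].
The requested entry is -6.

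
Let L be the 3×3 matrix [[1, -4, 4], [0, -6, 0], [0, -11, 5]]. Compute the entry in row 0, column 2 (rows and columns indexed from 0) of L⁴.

Characteristic polynomial: s^3 - 31s + 30 = (s - 5)(s - 1)(s + 6), so the eigenvalues are -6, 1, 5.
s=1: eigenvector (1, 0, 0).
s=5: eigenvector (1, 0, 1).
s=-6: eigenvector (0, 1, 1).
P = [[1, 1, 0], [0, 0, 1], [0, 1, 1]], D = diag(1, 5, -6), P⁻¹ = [[1, 1, -1], [0, -1, 1], [0, 1, 0]].
L⁴ = P·diag(1, 625, 1296)·P⁻¹ = [[1, -624, 624], [0, 1296, 0], [0, 671, 625]].
The requested entry is 624.

624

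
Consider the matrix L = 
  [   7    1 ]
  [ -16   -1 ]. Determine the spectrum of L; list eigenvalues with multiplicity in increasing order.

Characteristic polynomial: p(t) = t^2 - 6t + 9 = (t - 3)^2.
Roots (with multiplicity): 3, 3.

3, 3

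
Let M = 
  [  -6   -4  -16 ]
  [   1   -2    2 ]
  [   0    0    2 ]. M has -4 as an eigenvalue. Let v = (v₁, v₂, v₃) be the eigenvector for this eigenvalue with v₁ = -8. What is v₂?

4

M + 4I = [[-2, -4, -16], [1, 2, 2], [0, 0, 6]].
Solving (M + 4I)v = 0 gives the eigenspace spanned by (-8, 4, 0).
With v₁ = -8, v = (-8, 4, 0), so v₂ = 4.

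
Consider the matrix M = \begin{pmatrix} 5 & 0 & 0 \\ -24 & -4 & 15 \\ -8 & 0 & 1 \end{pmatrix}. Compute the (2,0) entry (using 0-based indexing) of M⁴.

Characteristic polynomial: s^3 - 2s^2 - 19s + 20 = (s - 5)(s - 1)(s + 4), so the eigenvalues are -4, 1, 5.
s=5: eigenvector (1, -6, -2).
s=-4: eigenvector (0, 1, 0).
s=1: eigenvector (0, 3, 1).
P = [[1, 0, 0], [-6, 1, 3], [-2, 0, 1]], D = diag(5, -4, 1), P⁻¹ = [[1, 0, 0], [0, 1, -3], [2, 0, 1]].
M⁴ = P·diag(625, 256, 1)·P⁻¹ = [[625, 0, 0], [-3744, 256, -765], [-1248, 0, 1]].
The requested entry is -1248.

-1248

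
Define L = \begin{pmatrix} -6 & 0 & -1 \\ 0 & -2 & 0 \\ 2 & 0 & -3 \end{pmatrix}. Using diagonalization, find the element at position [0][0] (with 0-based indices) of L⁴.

Characteristic polynomial: μ^3 + 11μ^2 + 38μ + 40 = (μ + 2)(μ + 4)(μ + 5), so the eigenvalues are -5, -4, -2.
μ=-4: eigenvector (1, 0, -2).
μ=-2: eigenvector (0, 1, 0).
μ=-5: eigenvector (1, 0, -1).
P = [[1, 0, 1], [0, 1, 0], [-2, 0, -1]], D = diag(-4, -2, -5), P⁻¹ = [[-1, 0, -1], [0, 1, 0], [2, 0, 1]].
L⁴ = P·diag(256, 16, 625)·P⁻¹ = [[994, 0, 369], [0, 16, 0], [-738, 0, -113]].
The requested entry is 994.

994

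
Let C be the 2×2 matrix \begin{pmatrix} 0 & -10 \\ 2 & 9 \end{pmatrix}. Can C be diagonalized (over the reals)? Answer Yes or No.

Yes

Characteristic polynomial: p(r) = r^2 - 9r + 20 = (r - 5)(r - 4).
All 2 eigenvalues are distinct, so C is diagonalizable.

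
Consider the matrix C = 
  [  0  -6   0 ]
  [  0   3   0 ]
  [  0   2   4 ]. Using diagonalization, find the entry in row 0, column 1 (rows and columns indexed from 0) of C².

-18

Characteristic polynomial: s^3 - 7s^2 + 12s = s(s - 4)(s - 3), so the eigenvalues are 0, 3, 4.
s=0: eigenvector (1, 0, 0).
s=3: eigenvector (-2, 1, -2).
s=4: eigenvector (0, 0, 1).
P = [[1, -2, 0], [0, 1, 0], [0, -2, 1]], D = diag(0, 3, 4), P⁻¹ = [[1, 2, 0], [0, 1, 0], [0, 2, 1]].
C² = P·diag(0, 9, 16)·P⁻¹ = [[0, -18, 0], [0, 9, 0], [0, 14, 16]].
The requested entry is -18.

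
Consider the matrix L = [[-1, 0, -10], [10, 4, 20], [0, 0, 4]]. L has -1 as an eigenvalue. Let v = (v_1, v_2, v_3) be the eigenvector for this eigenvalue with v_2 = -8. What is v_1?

4

L + 1I = [[0, 0, -10], [10, 5, 20], [0, 0, 5]].
Solving (L + 1I)v = 0 gives the eigenspace spanned by (4, -8, 0).
With v_2 = -8, v = (4, -8, 0), so v_1 = 4.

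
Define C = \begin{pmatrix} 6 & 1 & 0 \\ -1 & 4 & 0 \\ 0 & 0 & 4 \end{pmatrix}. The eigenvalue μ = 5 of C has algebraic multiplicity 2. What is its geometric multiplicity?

1

C − 5I = [[1, 1, 0], [-1, -1, 0], [0, 0, -1]].
This matrix has rank 2, so its null space has dimension 3 − 2 = 1.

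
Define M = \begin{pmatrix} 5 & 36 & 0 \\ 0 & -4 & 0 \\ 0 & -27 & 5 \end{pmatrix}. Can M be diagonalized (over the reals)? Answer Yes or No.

Yes

Characteristic polynomial: p(r) = r^3 - 6r^2 - 15r + 100 = (r - 5)^2(r + 4).
r = 5 has algebraic multiplicity 2; rank(M − 5I) = 1, so geometric multiplicity = 2.
Every eigenvalue has geometric = algebraic multiplicity, so M is diagonalizable.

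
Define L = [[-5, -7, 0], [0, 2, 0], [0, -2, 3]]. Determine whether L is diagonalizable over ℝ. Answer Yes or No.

Characteristic polynomial: p(r) = r^3 - 19r + 30 = (r - 3)(r - 2)(r + 5).
All 3 eigenvalues are distinct, so L is diagonalizable.

Yes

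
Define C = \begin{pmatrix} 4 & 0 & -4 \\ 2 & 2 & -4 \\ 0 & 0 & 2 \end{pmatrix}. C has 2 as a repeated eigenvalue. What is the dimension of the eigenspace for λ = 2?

C − 2I = [[2, 0, -4], [2, 0, -4], [0, 0, 0]].
This matrix has rank 1, so its null space has dimension 3 − 1 = 2.

2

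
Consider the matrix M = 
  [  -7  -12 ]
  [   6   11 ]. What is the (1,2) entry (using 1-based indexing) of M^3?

Characteristic polynomial: λ^2 - 4λ - 5 = (λ - 5)(λ + 1), so the eigenvalues are -1, 5.
λ=5: eigenvector (-1, 1).
λ=-1: eigenvector (2, -1).
P = [[-1, 2], [1, -1]], D = diag(5, -1), P⁻¹ = [[1, 2], [1, 1]].
M³ = P·diag(125, -1)·P⁻¹ = [[-127, -252], [126, 251]].
The requested entry is -252.

-252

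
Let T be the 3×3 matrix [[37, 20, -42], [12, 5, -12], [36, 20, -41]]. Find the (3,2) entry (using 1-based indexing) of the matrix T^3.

Characteristic polynomial: s^3 - s^2 - 25s + 25 = (s - 5)(s - 1)(s + 5), so the eigenvalues are -5, 1, 5.
s=1: eigenvector (-3, -3, -4).
s=5: eigenvector (2, 1, 2).
s=-5: eigenvector (1, 0, 1).
P = [[-3, 2, 1], [-3, 1, 0], [-4, 2, 1]], D = diag(1, 5, -5), P⁻¹ = [[1, 0, -1], [3, 1, -3], [-2, -2, 3]].
T³ = P·diag(1, 125, -125)·P⁻¹ = [[997, 500, -1122], [372, 125, -372], [996, 500, -1121]].
The requested entry is 500.

500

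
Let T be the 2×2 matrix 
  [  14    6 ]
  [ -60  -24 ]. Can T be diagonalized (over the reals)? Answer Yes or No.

Yes

Characteristic polynomial: p(r) = r^2 + 10r + 24 = (r + 4)(r + 6).
All 2 eigenvalues are distinct, so T is diagonalizable.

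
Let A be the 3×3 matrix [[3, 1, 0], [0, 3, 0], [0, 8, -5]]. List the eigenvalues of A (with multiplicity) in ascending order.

Characteristic polynomial: p(r) = r^3 - r^2 - 21r + 45 = (r - 3)^2(r + 5).
Roots (with multiplicity): -5, 3, 3.

-5, 3, 3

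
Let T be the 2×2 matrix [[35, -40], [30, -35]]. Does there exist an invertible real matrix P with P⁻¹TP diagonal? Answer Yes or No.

Yes

Characteristic polynomial: p(μ) = μ^2 - 25 = (μ - 5)(μ + 5).
All 2 eigenvalues are distinct, so T is diagonalizable.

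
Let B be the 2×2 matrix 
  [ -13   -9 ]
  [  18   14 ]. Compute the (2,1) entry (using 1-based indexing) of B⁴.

Characteristic polynomial: t^2 - t - 20 = (t - 5)(t + 4), so the eigenvalues are -4, 5.
t=-4: eigenvector (1, -1).
t=5: eigenvector (-1, 2).
P = [[1, -1], [-1, 2]], D = diag(-4, 5), P⁻¹ = [[2, 1], [1, 1]].
B⁴ = P·diag(256, 625)·P⁻¹ = [[-113, -369], [738, 994]].
The requested entry is 738.

738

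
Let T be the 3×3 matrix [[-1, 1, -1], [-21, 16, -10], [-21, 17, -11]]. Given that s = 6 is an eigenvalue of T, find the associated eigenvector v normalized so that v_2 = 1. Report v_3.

T − 6I = [[-7, 1, -1], [-21, 10, -10], [-21, 17, -17]].
Solving (T − 6I)v = 0 gives the eigenspace spanned by (0, 1, 1).
With v_2 = 1, v = (0, 1, 1), so v_3 = 1.

1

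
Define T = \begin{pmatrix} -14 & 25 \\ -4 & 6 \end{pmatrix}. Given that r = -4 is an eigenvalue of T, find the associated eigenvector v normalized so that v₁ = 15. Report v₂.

6

T + 4I = [[-10, 25], [-4, 10]].
Solving (T + 4I)v = 0 gives the eigenspace spanned by (15, 6).
With v₁ = 15, v = (15, 6), so v₂ = 6.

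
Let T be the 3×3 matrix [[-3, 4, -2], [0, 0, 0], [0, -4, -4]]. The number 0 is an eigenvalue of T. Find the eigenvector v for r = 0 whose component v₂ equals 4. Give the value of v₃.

T = [[-3, 4, -2], [0, 0, 0], [0, -4, -4]].
Solving (T)v = 0 gives the eigenspace spanned by (8, 4, -4).
With v₂ = 4, v = (8, 4, -4), so v₃ = -4.

-4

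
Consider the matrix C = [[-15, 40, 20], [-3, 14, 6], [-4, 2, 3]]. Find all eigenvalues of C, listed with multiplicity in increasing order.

Characteristic polynomial: p(λ) = λ^3 - 2λ^2 - 25λ + 50 = (λ - 5)(λ - 2)(λ + 5).
Roots (with multiplicity): -5, 2, 5.

-5, 2, 5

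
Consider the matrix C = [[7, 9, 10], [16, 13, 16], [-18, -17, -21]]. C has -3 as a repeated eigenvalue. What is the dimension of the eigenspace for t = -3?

C + 3I = [[10, 9, 10], [16, 16, 16], [-18, -17, -18]].
This matrix has rank 2, so its null space has dimension 3 − 2 = 1.

1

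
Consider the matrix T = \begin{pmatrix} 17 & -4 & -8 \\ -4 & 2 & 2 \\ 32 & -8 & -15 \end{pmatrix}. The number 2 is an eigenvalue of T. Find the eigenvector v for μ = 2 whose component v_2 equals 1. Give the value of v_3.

-8

T − 2I = [[15, -4, -8], [-4, 0, 2], [32, -8, -17]].
Solving (T − 2I)v = 0 gives the eigenspace spanned by (-4, 1, -8).
With v_2 = 1, v = (-4, 1, -8), so v_3 = -8.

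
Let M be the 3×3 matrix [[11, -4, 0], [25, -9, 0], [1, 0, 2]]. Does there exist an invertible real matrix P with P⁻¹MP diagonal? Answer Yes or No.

Characteristic polynomial: p(μ) = μ^3 - 4μ^2 + 5μ - 2 = (μ - 2)(μ - 1)^2.
μ = 1 has algebraic multiplicity 2; rank(M − 1I) = 2, so geometric multiplicity = 1.
Geometric multiplicity < algebraic multiplicity, so M is not diagonalizable.

No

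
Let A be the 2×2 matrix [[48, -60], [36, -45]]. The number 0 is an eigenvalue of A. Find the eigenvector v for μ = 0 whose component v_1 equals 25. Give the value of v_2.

20

A = [[48, -60], [36, -45]].
Solving (A)v = 0 gives the eigenspace spanned by (25, 20).
With v_1 = 25, v = (25, 20), so v_2 = 20.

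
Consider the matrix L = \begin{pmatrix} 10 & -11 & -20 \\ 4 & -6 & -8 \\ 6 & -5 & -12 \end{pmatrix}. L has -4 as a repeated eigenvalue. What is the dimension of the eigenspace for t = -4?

1

L + 4I = [[14, -11, -20], [4, -2, -8], [6, -5, -8]].
This matrix has rank 2, so its null space has dimension 3 − 2 = 1.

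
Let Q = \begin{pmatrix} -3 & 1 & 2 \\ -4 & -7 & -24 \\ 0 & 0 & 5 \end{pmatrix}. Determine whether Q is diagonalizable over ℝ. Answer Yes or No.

Characteristic polynomial: p(μ) = μ^3 + 5μ^2 - 25μ - 125 = (μ - 5)(μ + 5)^2.
μ = -5 has algebraic multiplicity 2; rank(Q + 5I) = 2, so geometric multiplicity = 1.
Geometric multiplicity < algebraic multiplicity, so Q is not diagonalizable.

No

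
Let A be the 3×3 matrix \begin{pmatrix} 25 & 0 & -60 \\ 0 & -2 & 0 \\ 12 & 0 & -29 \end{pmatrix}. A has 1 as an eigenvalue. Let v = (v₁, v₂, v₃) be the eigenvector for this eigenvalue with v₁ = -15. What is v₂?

0

A − 1I = [[24, 0, -60], [0, -3, 0], [12, 0, -30]].
Solving (A − 1I)v = 0 gives the eigenspace spanned by (-15, 0, -6).
With v₁ = -15, v = (-15, 0, -6), so v₂ = 0.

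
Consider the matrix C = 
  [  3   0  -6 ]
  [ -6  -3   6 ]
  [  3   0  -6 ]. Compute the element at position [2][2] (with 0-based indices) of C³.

Characteristic polynomial: λ^3 + 6λ^2 + 9λ = λ(λ + 3)^2, so the eigenvalues are -3, -3, 0.
λ=0: eigenvector (2, -2, 1).
λ=-3: eigenvector (0, 1, 0).
λ=-3: eigenvector (1, -1, 1).
P = [[2, 0, 1], [-2, 1, -1], [1, 0, 1]], D = diag(0, -3, -3), P⁻¹ = [[1, 0, -1], [1, 1, 0], [-1, 0, 2]].
C³ = P·diag(0, -27, -27)·P⁻¹ = [[27, 0, -54], [-54, -27, 54], [27, 0, -54]].
The requested entry is -54.

-54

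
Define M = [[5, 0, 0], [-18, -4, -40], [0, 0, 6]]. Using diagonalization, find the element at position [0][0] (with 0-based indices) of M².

Characteristic polynomial: t^3 - 7t^2 - 14t + 120 = (t - 6)(t - 5)(t + 4), so the eigenvalues are -4, 5, 6.
t=5: eigenvector (1, -2, 0).
t=-4: eigenvector (0, 1, 0).
t=6: eigenvector (0, -4, 1).
P = [[1, 0, 0], [-2, 1, -4], [0, 0, 1]], D = diag(5, -4, 6), P⁻¹ = [[1, 0, 0], [2, 1, 4], [0, 0, 1]].
M² = P·diag(25, 16, 36)·P⁻¹ = [[25, 0, 0], [-18, 16, -80], [0, 0, 36]].
The requested entry is 25.

25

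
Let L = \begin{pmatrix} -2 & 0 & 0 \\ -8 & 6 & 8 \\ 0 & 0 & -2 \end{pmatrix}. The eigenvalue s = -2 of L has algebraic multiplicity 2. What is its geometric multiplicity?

L + 2I = [[0, 0, 0], [-8, 8, 8], [0, 0, 0]].
This matrix has rank 1, so its null space has dimension 3 − 1 = 2.

2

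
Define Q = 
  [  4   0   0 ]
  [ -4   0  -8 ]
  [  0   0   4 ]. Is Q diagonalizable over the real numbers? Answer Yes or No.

Characteristic polynomial: p(t) = t^3 - 8t^2 + 16t = t(t - 4)^2.
t = 4 has algebraic multiplicity 2; rank(Q − 4I) = 1, so geometric multiplicity = 2.
Every eigenvalue has geometric = algebraic multiplicity, so Q is diagonalizable.

Yes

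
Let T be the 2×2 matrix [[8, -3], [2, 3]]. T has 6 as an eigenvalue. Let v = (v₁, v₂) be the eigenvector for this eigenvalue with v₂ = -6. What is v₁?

T − 6I = [[2, -3], [2, -3]].
Solving (T − 6I)v = 0 gives the eigenspace spanned by (-9, -6).
With v₂ = -6, v = (-9, -6), so v₁ = -9.

-9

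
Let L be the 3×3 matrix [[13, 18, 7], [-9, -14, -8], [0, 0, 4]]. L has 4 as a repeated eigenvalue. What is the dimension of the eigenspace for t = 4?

1

L − 4I = [[9, 18, 7], [-9, -18, -8], [0, 0, 0]].
This matrix has rank 2, so its null space has dimension 3 − 2 = 1.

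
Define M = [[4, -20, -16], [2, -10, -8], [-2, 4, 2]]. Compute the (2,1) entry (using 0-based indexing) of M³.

Characteristic polynomial: λ^3 + 4λ^2 - 12λ = λ(λ - 2)(λ + 6), so the eigenvalues are -6, 0, 2.
λ=0: eigenvector (-1, -1, 1).
λ=-6: eigenvector (2, 1, 0).
λ=2: eigenvector (-2, -1, 1).
P = [[-1, 2, -2], [-1, 1, -1], [1, 0, 1]], D = diag(0, -6, 2), P⁻¹ = [[1, -2, 0], [0, 1, 1], [-1, 2, 1]].
M³ = P·diag(0, -216, 8)·P⁻¹ = [[16, -464, -448], [8, -232, -224], [-8, 16, 8]].
The requested entry is 16.

16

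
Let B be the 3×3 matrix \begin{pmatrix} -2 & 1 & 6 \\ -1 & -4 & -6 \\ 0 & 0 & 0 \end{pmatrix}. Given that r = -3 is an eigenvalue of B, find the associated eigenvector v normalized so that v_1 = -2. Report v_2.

B + 3I = [[1, 1, 6], [-1, -1, -6], [0, 0, 3]].
Solving (B + 3I)v = 0 gives the eigenspace spanned by (-2, 2, 0).
With v_1 = -2, v = (-2, 2, 0), so v_2 = 2.

2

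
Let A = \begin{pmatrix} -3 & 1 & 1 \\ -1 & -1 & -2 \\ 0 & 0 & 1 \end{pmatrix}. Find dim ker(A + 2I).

A + 2I = [[-1, 1, 1], [-1, 1, -2], [0, 0, 3]].
This matrix has rank 2, so its null space has dimension 3 − 2 = 1.

1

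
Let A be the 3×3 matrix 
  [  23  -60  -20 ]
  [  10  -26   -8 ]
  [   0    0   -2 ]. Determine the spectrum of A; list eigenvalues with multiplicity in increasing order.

-2, -2, -1

Characteristic polynomial: p(t) = t^3 + 5t^2 + 8t + 4 = (t + 1)(t + 2)^2.
Roots (with multiplicity): -2, -2, -1.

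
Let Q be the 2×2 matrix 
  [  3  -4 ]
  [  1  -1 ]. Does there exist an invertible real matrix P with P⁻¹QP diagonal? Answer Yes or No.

Characteristic polynomial: p(t) = t^2 - 2t + 1 = (t - 1)^2.
t = 1 has algebraic multiplicity 2; rank(Q − 1I) = 1, so geometric multiplicity = 1.
Geometric multiplicity < algebraic multiplicity, so Q is not diagonalizable.

No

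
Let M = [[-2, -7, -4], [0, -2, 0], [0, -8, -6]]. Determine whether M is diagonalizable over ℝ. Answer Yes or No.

No

Characteristic polynomial: p(r) = r^3 + 10r^2 + 28r + 24 = (r + 2)^2(r + 6).
r = -2 has algebraic multiplicity 2; rank(M + 2I) = 2, so geometric multiplicity = 1.
Geometric multiplicity < algebraic multiplicity, so M is not diagonalizable.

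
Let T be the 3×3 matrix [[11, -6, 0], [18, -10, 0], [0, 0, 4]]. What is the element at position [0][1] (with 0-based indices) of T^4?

-30

Characteristic polynomial: μ^3 - 5μ^2 + 2μ + 8 = (μ - 4)(μ - 2)(μ + 1), so the eigenvalues are -1, 2, 4.
μ=-1: eigenvector (1, 2, 0).
μ=2: eigenvector (-2, -3, 0).
μ=4: eigenvector (0, 0, 1).
P = [[1, -2, 0], [2, -3, 0], [0, 0, 1]], D = diag(-1, 2, 4), P⁻¹ = [[-3, 2, 0], [-2, 1, 0], [0, 0, 1]].
T⁴ = P·diag(1, 16, 256)·P⁻¹ = [[61, -30, 0], [90, -44, 0], [0, 0, 256]].
The requested entry is -30.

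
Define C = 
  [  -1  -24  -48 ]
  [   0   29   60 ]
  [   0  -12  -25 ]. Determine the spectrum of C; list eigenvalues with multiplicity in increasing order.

-1, -1, 5

Characteristic polynomial: p(s) = s^3 - 3s^2 - 9s - 5 = (s - 5)(s + 1)^2.
Roots (with multiplicity): -1, -1, 5.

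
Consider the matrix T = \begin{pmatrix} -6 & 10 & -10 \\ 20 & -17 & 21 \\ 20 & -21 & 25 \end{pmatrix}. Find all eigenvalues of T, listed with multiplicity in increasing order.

Characteristic polynomial: p(λ) = λ^3 - 2λ^2 - 32λ + 96 = (λ - 4)^2(λ + 6).
Roots (with multiplicity): -6, 4, 4.

-6, 4, 4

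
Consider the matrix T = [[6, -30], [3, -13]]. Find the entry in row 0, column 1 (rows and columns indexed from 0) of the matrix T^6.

101010

Characteristic polynomial: r^2 + 7r + 12 = (r + 3)(r + 4), so the eigenvalues are -4, -3.
r=-4: eigenvector (3, 1).
r=-3: eigenvector (10, 3).
P = [[3, 10], [1, 3]], D = diag(-4, -3), P⁻¹ = [[-3, 10], [1, -3]].
T⁶ = P·diag(4096, 729)·P⁻¹ = [[-29574, 101010], [-10101, 34399]].
The requested entry is 101010.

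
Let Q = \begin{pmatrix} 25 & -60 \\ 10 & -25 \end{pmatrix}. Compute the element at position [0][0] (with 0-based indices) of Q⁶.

15625

Characteristic polynomial: r^2 - 25 = (r - 5)(r + 5), so the eigenvalues are -5, 5.
r=-5: eigenvector (-2, -1).
r=5: eigenvector (3, 1).
P = [[-2, 3], [-1, 1]], D = diag(-5, 5), P⁻¹ = [[1, -3], [1, -2]].
Q⁶ = P·diag(15625, 15625)·P⁻¹ = [[15625, 0], [0, 15625]].
The requested entry is 15625.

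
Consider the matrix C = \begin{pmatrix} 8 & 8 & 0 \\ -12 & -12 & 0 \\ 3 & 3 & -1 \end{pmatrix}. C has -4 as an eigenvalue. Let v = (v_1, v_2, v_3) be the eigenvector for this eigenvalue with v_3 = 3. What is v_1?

C + 4I = [[12, 8, 0], [-12, -8, 0], [3, 3, 3]].
Solving (C + 4I)v = 0 gives the eigenspace spanned by (6, -9, 3).
With v_3 = 3, v = (6, -9, 3), so v_1 = 6.

6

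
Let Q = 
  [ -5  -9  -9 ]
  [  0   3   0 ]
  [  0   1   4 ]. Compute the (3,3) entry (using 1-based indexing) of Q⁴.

Characteristic polynomial: s^3 - 2s^2 - 23s + 60 = (s - 4)(s - 3)(s + 5), so the eigenvalues are -5, 3, 4.
s=3: eigenvector (0, 1, -1).
s=-5: eigenvector (1, 0, 0).
s=4: eigenvector (-1, 0, 1).
P = [[0, 1, -1], [1, 0, 0], [-1, 0, 1]], D = diag(3, -5, 4), P⁻¹ = [[0, 1, 0], [1, 1, 1], [0, 1, 1]].
Q⁴ = P·diag(81, 625, 256)·P⁻¹ = [[625, 369, 369], [0, 81, 0], [0, 175, 256]].
The requested entry is 256.

256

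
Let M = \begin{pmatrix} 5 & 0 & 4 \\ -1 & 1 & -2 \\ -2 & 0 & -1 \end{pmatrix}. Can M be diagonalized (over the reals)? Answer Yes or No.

Characteristic polynomial: p(s) = s^3 - 5s^2 + 7s - 3 = (s - 3)(s - 1)^2.
s = 1 has algebraic multiplicity 2; rank(M − 1I) = 2, so geometric multiplicity = 1.
Geometric multiplicity < algebraic multiplicity, so M is not diagonalizable.

No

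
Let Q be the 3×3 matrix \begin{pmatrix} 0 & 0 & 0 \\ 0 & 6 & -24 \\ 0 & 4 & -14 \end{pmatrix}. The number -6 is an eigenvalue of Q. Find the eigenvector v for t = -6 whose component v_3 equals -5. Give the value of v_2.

-10

Q + 6I = [[6, 0, 0], [0, 12, -24], [0, 4, -8]].
Solving (Q + 6I)v = 0 gives the eigenspace spanned by (0, -10, -5).
With v_3 = -5, v = (0, -10, -5), so v_2 = -10.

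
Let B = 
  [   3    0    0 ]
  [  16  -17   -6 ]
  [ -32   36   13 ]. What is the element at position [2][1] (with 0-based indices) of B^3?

Characteristic polynomial: λ^3 + λ^2 - 17λ + 15 = (λ - 3)(λ - 1)(λ + 5), so the eigenvalues are -5, 1, 3.
λ=3: eigenvector (1, 2, -4).
λ=-5: eigenvector (0, 1, -2).
λ=1: eigenvector (0, -1, 3).
P = [[1, 0, 0], [2, 1, -1], [-4, -2, 3]], D = diag(3, -5, 1), P⁻¹ = [[1, 0, 0], [-2, 3, 1], [0, 2, 1]].
B³ = P·diag(27, -125, 1)·P⁻¹ = [[27, 0, 0], [304, -377, -126], [-608, 756, 253]].
The requested entry is 756.

756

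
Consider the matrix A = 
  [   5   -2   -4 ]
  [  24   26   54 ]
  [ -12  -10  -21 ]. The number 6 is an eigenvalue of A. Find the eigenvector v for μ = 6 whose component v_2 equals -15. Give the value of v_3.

A − 6I = [[-1, -2, -4], [24, 20, 54], [-12, -10, -27]].
Solving (A − 6I)v = 0 gives the eigenspace spanned by (-10, -15, 10).
With v_2 = -15, v = (-10, -15, 10), so v_3 = 10.

10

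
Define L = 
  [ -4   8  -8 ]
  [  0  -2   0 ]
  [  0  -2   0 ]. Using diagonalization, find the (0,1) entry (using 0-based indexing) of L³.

Characteristic polynomial: r^3 + 6r^2 + 8r = r(r + 2)(r + 4), so the eigenvalues are -4, -2, 0.
r=-4: eigenvector (1, 0, 0).
r=-2: eigenvector (0, 1, 1).
r=0: eigenvector (-2, 0, 1).
P = [[1, 0, -2], [0, 1, 0], [0, 1, 1]], D = diag(-4, -2, 0), P⁻¹ = [[1, -2, 2], [0, 1, 0], [0, -1, 1]].
L³ = P·diag(-64, -8, 0)·P⁻¹ = [[-64, 128, -128], [0, -8, 0], [0, -8, 0]].
The requested entry is 128.

128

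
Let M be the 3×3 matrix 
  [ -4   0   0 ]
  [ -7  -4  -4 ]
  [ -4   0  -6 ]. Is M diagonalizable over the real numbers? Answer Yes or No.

No

Characteristic polynomial: p(μ) = μ^3 + 14μ^2 + 64μ + 96 = (μ + 4)^2(μ + 6).
μ = -4 has algebraic multiplicity 2; rank(M + 4I) = 2, so geometric multiplicity = 1.
Geometric multiplicity < algebraic multiplicity, so M is not diagonalizable.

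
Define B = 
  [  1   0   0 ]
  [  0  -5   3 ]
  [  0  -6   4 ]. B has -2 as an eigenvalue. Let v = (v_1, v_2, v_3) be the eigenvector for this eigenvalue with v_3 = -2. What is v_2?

B + 2I = [[3, 0, 0], [0, -3, 3], [0, -6, 6]].
Solving (B + 2I)v = 0 gives the eigenspace spanned by (0, -2, -2).
With v_3 = -2, v = (0, -2, -2), so v_2 = -2.

-2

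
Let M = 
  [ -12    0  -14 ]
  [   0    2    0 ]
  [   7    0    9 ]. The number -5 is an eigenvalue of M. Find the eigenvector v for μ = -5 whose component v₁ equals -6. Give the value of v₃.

3

M + 5I = [[-7, 0, -14], [0, 7, 0], [7, 0, 14]].
Solving (M + 5I)v = 0 gives the eigenspace spanned by (-6, 0, 3).
With v₁ = -6, v = (-6, 0, 3), so v₃ = 3.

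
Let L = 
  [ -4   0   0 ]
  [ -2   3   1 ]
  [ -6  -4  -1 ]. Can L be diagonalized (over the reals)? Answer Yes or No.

Characteristic polynomial: p(s) = s^3 + 2s^2 - 7s + 4 = (s - 1)^2(s + 4).
s = 1 has algebraic multiplicity 2; rank(L − 1I) = 2, so geometric multiplicity = 1.
Geometric multiplicity < algebraic multiplicity, so L is not diagonalizable.

No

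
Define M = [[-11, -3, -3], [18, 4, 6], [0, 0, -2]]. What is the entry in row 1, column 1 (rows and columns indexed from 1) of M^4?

Characteristic polynomial: s^3 + 9s^2 + 24s + 20 = (s + 2)^2(s + 5), so the eigenvalues are -5, -2, -2.
s=-5: eigenvector (1, -2, 0).
s=-2: eigenvector (-1, 3, 0).
s=-2: eigenvector (-1, 2, 1).
P = [[1, -1, -1], [-2, 3, 2], [0, 0, 1]], D = diag(-5, -2, -2), P⁻¹ = [[3, 1, 1], [2, 1, 0], [0, 0, 1]].
M⁴ = P·diag(625, 16, 16)·P⁻¹ = [[1843, 609, 609], [-3654, -1202, -1218], [0, 0, 16]].
The requested entry is 1843.

1843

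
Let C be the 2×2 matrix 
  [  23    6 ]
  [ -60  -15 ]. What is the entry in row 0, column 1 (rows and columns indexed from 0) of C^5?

Characteristic polynomial: s^2 - 8s + 15 = (s - 5)(s - 3), so the eigenvalues are 3, 5.
s=5: eigenvector (1, -3).
s=3: eigenvector (-3, 10).
P = [[1, -3], [-3, 10]], D = diag(5, 3), P⁻¹ = [[10, 3], [3, 1]].
C⁵ = P·diag(3125, 243)·P⁻¹ = [[29063, 8646], [-86460, -25695]].
The requested entry is 8646.

8646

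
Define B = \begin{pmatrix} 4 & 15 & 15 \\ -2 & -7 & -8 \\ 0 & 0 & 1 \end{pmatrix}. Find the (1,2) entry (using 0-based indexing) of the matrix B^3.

-44

Characteristic polynomial: r^3 + 2r^2 - r - 2 = (r - 1)(r + 1)(r + 2), so the eigenvalues are -2, -1, 1.
r=-2: eigenvector (-5, 2, 0).
r=-1: eigenvector (-3, 1, 0).
r=1: eigenvector (0, -1, 1).
P = [[-5, -3, 0], [2, 1, -1], [0, 0, 1]], D = diag(-2, -1, 1), P⁻¹ = [[1, 3, 3], [-2, -5, -5], [0, 0, 1]].
B³ = P·diag(-8, -1, 1)·P⁻¹ = [[34, 105, 105], [-14, -43, -44], [0, 0, 1]].
The requested entry is -44.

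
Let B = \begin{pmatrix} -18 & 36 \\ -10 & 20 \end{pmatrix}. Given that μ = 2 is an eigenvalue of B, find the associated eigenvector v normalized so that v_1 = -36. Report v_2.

B − 2I = [[-20, 36], [-10, 18]].
Solving (B − 2I)v = 0 gives the eigenspace spanned by (-36, -20).
With v_1 = -36, v = (-36, -20), so v_2 = -20.

-20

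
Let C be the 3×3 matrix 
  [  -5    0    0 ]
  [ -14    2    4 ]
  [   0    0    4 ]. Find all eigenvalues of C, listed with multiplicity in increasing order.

Characteristic polynomial: p(λ) = λ^3 - λ^2 - 22λ + 40 = (λ - 4)(λ - 2)(λ + 5).
Roots (with multiplicity): -5, 2, 4.

-5, 2, 4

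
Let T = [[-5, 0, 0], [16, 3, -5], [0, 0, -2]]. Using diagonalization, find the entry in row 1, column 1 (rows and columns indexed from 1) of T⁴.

625

Characteristic polynomial: μ^3 + 4μ^2 - 11μ - 30 = (μ - 3)(μ + 2)(μ + 5), so the eigenvalues are -5, -2, 3.
μ=-5: eigenvector (1, -2, 0).
μ=-2: eigenvector (0, 1, 1).
μ=3: eigenvector (0, 1, 0).
P = [[1, 0, 0], [-2, 1, 1], [0, 1, 0]], D = diag(-5, -2, 3), P⁻¹ = [[1, 0, 0], [0, 0, 1], [2, 1, -1]].
T⁴ = P·diag(625, 16, 81)·P⁻¹ = [[625, 0, 0], [-1088, 81, -65], [0, 0, 16]].
The requested entry is 625.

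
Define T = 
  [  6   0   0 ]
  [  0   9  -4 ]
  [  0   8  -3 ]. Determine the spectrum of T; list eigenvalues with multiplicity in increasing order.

1, 5, 6

Characteristic polynomial: p(r) = r^3 - 12r^2 + 41r - 30 = (r - 6)(r - 5)(r - 1).
Roots (with multiplicity): 1, 5, 6.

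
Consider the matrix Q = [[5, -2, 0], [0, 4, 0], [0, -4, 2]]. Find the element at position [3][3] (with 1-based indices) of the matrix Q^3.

8

Characteristic polynomial: r^3 - 11r^2 + 38r - 40 = (r - 5)(r - 4)(r - 2), so the eigenvalues are 2, 4, 5.
r=5: eigenvector (1, 0, 0).
r=4: eigenvector (2, 1, -2).
r=2: eigenvector (0, 0, 1).
P = [[1, 2, 0], [0, 1, 0], [0, -2, 1]], D = diag(5, 4, 2), P⁻¹ = [[1, -2, 0], [0, 1, 0], [0, 2, 1]].
Q³ = P·diag(125, 64, 8)·P⁻¹ = [[125, -122, 0], [0, 64, 0], [0, -112, 8]].
The requested entry is 8.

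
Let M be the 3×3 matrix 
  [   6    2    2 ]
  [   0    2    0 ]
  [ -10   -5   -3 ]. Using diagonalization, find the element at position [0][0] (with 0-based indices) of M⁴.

Characteristic polynomial: t^3 - 5t^2 + 8t - 4 = (t - 2)^2(t - 1), so the eigenvalues are 1, 2, 2.
t=2: eigenvector (1, 0, -2).
t=2: eigenvector (2, 1, -5).
t=1: eigenvector (-2, 0, 5).
P = [[1, 2, -2], [0, 1, 0], [-2, -5, 5]], D = diag(2, 2, 1), P⁻¹ = [[5, 0, 2], [0, 1, 0], [2, 1, 1]].
M⁴ = P·diag(16, 16, 1)·P⁻¹ = [[76, 30, 30], [0, 16, 0], [-150, -75, -59]].
The requested entry is 76.

76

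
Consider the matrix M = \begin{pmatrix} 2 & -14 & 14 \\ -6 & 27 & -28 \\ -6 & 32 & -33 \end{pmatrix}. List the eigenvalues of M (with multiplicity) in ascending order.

Characteristic polynomial: p(s) = s^3 + 4s^2 - 7s - 10 = (s - 2)(s + 1)(s + 5).
Roots (with multiplicity): -5, -1, 2.

-5, -1, 2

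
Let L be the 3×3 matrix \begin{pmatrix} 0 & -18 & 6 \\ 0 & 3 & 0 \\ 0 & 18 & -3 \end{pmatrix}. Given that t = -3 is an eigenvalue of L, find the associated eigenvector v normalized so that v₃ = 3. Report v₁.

-6

L + 3I = [[3, -18, 6], [0, 6, 0], [0, 18, 0]].
Solving (L + 3I)v = 0 gives the eigenspace spanned by (-6, 0, 3).
With v₃ = 3, v = (-6, 0, 3), so v₁ = -6.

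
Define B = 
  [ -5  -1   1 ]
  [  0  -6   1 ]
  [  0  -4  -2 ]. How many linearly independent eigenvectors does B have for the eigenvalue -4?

1

B + 4I = [[-1, -1, 1], [0, -2, 1], [0, -4, 2]].
This matrix has rank 2, so its null space has dimension 3 − 2 = 1.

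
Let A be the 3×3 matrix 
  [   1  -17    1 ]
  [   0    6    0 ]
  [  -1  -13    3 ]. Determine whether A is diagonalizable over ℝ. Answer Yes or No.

No

Characteristic polynomial: p(λ) = λ^3 - 10λ^2 + 28λ - 24 = (λ - 6)(λ - 2)^2.
λ = 2 has algebraic multiplicity 2; rank(A − 2I) = 2, so geometric multiplicity = 1.
Geometric multiplicity < algebraic multiplicity, so A is not diagonalizable.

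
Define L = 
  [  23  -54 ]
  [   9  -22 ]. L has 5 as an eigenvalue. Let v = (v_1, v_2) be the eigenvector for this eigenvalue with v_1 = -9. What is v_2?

-3

L − 5I = [[18, -54], [9, -27]].
Solving (L − 5I)v = 0 gives the eigenspace spanned by (-9, -3).
With v_1 = -9, v = (-9, -3), so v_2 = -3.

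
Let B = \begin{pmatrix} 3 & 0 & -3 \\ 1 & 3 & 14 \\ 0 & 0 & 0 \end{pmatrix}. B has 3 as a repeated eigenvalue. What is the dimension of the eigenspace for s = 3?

1

B − 3I = [[0, 0, -3], [1, 0, 14], [0, 0, -3]].
This matrix has rank 2, so its null space has dimension 3 − 2 = 1.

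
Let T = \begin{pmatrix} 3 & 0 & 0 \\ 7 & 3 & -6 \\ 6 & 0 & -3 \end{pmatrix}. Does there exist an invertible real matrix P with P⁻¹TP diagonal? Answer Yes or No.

Characteristic polynomial: p(r) = r^3 - 3r^2 - 9r + 27 = (r - 3)^2(r + 3).
r = 3 has algebraic multiplicity 2; rank(T − 3I) = 2, so geometric multiplicity = 1.
Geometric multiplicity < algebraic multiplicity, so T is not diagonalizable.

No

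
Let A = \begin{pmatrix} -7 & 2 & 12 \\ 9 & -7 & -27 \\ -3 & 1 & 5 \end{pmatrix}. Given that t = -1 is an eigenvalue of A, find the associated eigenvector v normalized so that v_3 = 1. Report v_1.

1

A + 1I = [[-6, 2, 12], [9, -6, -27], [-3, 1, 6]].
Solving (A + 1I)v = 0 gives the eigenspace spanned by (1, -3, 1).
With v_3 = 1, v = (1, -3, 1), so v_1 = 1.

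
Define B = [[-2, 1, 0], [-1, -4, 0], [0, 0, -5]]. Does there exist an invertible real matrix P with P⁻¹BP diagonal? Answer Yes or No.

No

Characteristic polynomial: p(s) = s^3 + 11s^2 + 39s + 45 = (s + 3)^2(s + 5).
s = -3 has algebraic multiplicity 2; rank(B + 3I) = 2, so geometric multiplicity = 1.
Geometric multiplicity < algebraic multiplicity, so B is not diagonalizable.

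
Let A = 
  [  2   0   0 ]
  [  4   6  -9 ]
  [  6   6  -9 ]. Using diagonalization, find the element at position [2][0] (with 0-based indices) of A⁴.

Characteristic polynomial: t^3 + t^2 - 6t = t(t - 2)(t + 3), so the eigenvalues are -3, 0, 2.
t=2: eigenvector (1, -1, 0).
t=0: eigenvector (0, 3, 2).
t=-3: eigenvector (0, 1, 1).
P = [[1, 0, 0], [-1, 3, 1], [0, 2, 1]], D = diag(2, 0, -3), P⁻¹ = [[1, 0, 0], [1, 1, -1], [-2, -2, 3]].
A⁴ = P·diag(16, 0, 81)·P⁻¹ = [[16, 0, 0], [-178, -162, 243], [-162, -162, 243]].
The requested entry is -162.

-162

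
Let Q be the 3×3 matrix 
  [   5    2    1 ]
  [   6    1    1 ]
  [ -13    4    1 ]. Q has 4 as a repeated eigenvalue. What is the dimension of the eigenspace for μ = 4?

Q − 4I = [[1, 2, 1], [6, -3, 1], [-13, 4, -3]].
This matrix has rank 2, so its null space has dimension 3 − 2 = 1.

1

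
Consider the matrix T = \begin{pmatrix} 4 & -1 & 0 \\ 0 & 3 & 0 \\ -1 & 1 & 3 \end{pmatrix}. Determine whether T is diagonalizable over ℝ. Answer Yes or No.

Characteristic polynomial: p(r) = r^3 - 10r^2 + 33r - 36 = (r - 4)(r - 3)^2.
r = 3 has algebraic multiplicity 2; rank(T − 3I) = 1, so geometric multiplicity = 2.
Every eigenvalue has geometric = algebraic multiplicity, so T is diagonalizable.

Yes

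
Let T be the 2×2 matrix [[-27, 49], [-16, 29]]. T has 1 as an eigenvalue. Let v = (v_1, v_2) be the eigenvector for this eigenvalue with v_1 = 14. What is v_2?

8

T − 1I = [[-28, 49], [-16, 28]].
Solving (T − 1I)v = 0 gives the eigenspace spanned by (14, 8).
With v_1 = 14, v = (14, 8), so v_2 = 8.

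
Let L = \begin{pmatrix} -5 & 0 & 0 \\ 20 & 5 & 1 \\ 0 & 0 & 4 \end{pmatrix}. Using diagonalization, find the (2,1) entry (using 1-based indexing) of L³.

500

Characteristic polynomial: μ^3 - 4μ^2 - 25μ + 100 = (μ - 5)(μ - 4)(μ + 5), so the eigenvalues are -5, 4, 5.
μ=-5: eigenvector (1, -2, 0).
μ=5: eigenvector (0, 1, 0).
μ=4: eigenvector (0, -1, 1).
P = [[1, 0, 0], [-2, 1, -1], [0, 0, 1]], D = diag(-5, 5, 4), P⁻¹ = [[1, 0, 0], [2, 1, 1], [0, 0, 1]].
L³ = P·diag(-125, 125, 64)·P⁻¹ = [[-125, 0, 0], [500, 125, 61], [0, 0, 64]].
The requested entry is 500.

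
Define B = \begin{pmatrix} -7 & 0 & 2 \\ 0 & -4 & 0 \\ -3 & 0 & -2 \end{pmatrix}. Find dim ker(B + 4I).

B + 4I = [[-3, 0, 2], [0, 0, 0], [-3, 0, 2]].
This matrix has rank 1, so its null space has dimension 3 − 1 = 2.

2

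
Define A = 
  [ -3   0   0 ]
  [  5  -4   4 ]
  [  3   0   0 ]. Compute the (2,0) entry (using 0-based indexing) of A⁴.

Characteristic polynomial: λ^3 + 7λ^2 + 12λ = λ(λ + 3)(λ + 4), so the eigenvalues are -4, -3, 0.
λ=-3: eigenvector (1, 1, -1).
λ=-4: eigenvector (0, 1, 0).
λ=0: eigenvector (0, 1, 1).
P = [[1, 0, 0], [1, 1, 1], [-1, 0, 1]], D = diag(-3, -4, 0), P⁻¹ = [[1, 0, 0], [-2, 1, -1], [1, 0, 1]].
A⁴ = P·diag(81, 256, 0)·P⁻¹ = [[81, 0, 0], [-431, 256, -256], [-81, 0, 0]].
The requested entry is -81.

-81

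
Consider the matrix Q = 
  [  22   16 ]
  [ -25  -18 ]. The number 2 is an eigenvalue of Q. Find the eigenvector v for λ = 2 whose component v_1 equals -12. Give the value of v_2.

Q − 2I = [[20, 16], [-25, -20]].
Solving (Q − 2I)v = 0 gives the eigenspace spanned by (-12, 15).
With v_1 = -12, v = (-12, 15), so v_2 = 15.

15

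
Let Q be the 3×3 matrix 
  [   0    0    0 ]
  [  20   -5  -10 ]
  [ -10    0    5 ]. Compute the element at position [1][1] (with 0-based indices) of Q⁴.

Characteristic polynomial: μ^3 - 25μ = μ(μ - 5)(μ + 5), so the eigenvalues are -5, 0, 5.
μ=0: eigenvector (1, 0, 2).
μ=5: eigenvector (0, -1, 1).
μ=-5: eigenvector (0, 1, 0).
P = [[1, 0, 0], [0, -1, 1], [2, 1, 0]], D = diag(0, 5, -5), P⁻¹ = [[1, 0, 0], [-2, 0, 1], [-2, 1, 1]].
Q⁴ = P·diag(0, 625, 625)·P⁻¹ = [[0, 0, 0], [0, 625, 0], [-1250, 0, 625]].
The requested entry is 625.

625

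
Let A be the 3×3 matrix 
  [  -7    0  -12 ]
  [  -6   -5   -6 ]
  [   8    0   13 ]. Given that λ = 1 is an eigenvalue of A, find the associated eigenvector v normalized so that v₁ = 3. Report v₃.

-2

A − 1I = [[-8, 0, -12], [-6, -6, -6], [8, 0, 12]].
Solving (A − 1I)v = 0 gives the eigenspace spanned by (3, -1, -2).
With v₁ = 3, v = (3, -1, -2), so v₃ = -2.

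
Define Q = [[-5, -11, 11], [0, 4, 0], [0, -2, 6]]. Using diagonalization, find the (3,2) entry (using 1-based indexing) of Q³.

-152

Characteristic polynomial: t^3 - 5t^2 - 26t + 120 = (t - 6)(t - 4)(t + 5), so the eigenvalues are -5, 4, 6.
t=-5: eigenvector (1, 0, 0).
t=6: eigenvector (1, 0, 1).
t=4: eigenvector (0, 1, 1).
P = [[1, 1, 0], [0, 0, 1], [0, 1, 1]], D = diag(-5, 6, 4), P⁻¹ = [[1, 1, -1], [0, -1, 1], [0, 1, 0]].
Q³ = P·diag(-125, 216, 64)·P⁻¹ = [[-125, -341, 341], [0, 64, 0], [0, -152, 216]].
The requested entry is -152.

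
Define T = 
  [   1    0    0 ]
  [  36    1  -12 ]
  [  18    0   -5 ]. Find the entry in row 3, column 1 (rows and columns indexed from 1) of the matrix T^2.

Characteristic polynomial: μ^3 + 3μ^2 - 9μ + 5 = (μ - 1)^2(μ + 5), so the eigenvalues are -5, 1, 1.
μ=-5: eigenvector (0, -2, -1).
μ=1: eigenvector (1, 0, 3).
μ=1: eigenvector (0, 1, 0).
P = [[0, 1, 0], [-2, 0, 1], [-1, 3, 0]], D = diag(-5, 1, 1), P⁻¹ = [[3, 0, -1], [1, 0, 0], [6, 1, -2]].
T² = P·diag(25, 1, 1)·P⁻¹ = [[1, 0, 0], [-144, 1, 48], [-72, 0, 25]].
The requested entry is -72.

-72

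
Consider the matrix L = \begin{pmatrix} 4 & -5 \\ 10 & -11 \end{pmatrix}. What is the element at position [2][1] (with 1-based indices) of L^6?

-93310

Characteristic polynomial: μ^2 + 7μ + 6 = (μ + 1)(μ + 6), so the eigenvalues are -6, -1.
μ=-6: eigenvector (-1, -2).
μ=-1: eigenvector (1, 1).
P = [[-1, 1], [-2, 1]], D = diag(-6, -1), P⁻¹ = [[1, -1], [2, -1]].
L⁶ = P·diag(46656, 1)·P⁻¹ = [[-46654, 46655], [-93310, 93311]].
The requested entry is -93310.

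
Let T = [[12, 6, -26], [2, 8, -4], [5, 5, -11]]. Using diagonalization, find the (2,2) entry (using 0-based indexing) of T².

-29

Characteristic polynomial: s^3 - 9s^2 + 14s + 24 = (s - 6)(s - 4)(s + 1), so the eigenvalues are -1, 4, 6.
s=6: eigenvector (-1, 1, 0).
s=4: eigenvector (-4, 1, -1).
s=-1: eigenvector (2, 0, 1).
P = [[-1, -4, 2], [1, 1, 0], [0, -1, 1]], D = diag(6, 4, -1), P⁻¹ = [[1, 2, -2], [-1, -1, 2], [-1, -1, 3]].
T² = P·diag(36, 16, 1)·P⁻¹ = [[26, -10, -50], [20, 56, -40], [15, 15, -29]].
The requested entry is -29.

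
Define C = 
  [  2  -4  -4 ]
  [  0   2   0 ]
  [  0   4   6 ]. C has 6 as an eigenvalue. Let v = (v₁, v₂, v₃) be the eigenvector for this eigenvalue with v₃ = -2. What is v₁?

C − 6I = [[-4, -4, -4], [0, -4, 0], [0, 4, 0]].
Solving (C − 6I)v = 0 gives the eigenspace spanned by (2, 0, -2).
With v₃ = -2, v = (2, 0, -2), so v₁ = 2.

2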